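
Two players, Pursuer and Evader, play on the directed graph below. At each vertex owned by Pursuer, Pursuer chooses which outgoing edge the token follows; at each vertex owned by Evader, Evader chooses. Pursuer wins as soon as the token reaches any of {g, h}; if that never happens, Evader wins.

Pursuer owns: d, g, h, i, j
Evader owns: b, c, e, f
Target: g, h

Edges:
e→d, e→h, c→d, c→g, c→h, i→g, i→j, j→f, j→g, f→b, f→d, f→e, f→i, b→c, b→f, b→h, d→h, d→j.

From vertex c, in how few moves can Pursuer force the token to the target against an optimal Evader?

A0 = {g, h}
A1: add {d, i, j} — d (Pursuer) has d→h; i (Pursuer) has i→g; j (Pursuer) has j→g.
A2: add {c, e} — c (Evader): all of {d, g, h} already in; e (Evader): all of {d, h} already in.
A3 = A2; e.g. b (Evader) can still go to f. Fixed point.
c enters the attractor at level 2, so Pursuer can force the target in 2 moves from there.

2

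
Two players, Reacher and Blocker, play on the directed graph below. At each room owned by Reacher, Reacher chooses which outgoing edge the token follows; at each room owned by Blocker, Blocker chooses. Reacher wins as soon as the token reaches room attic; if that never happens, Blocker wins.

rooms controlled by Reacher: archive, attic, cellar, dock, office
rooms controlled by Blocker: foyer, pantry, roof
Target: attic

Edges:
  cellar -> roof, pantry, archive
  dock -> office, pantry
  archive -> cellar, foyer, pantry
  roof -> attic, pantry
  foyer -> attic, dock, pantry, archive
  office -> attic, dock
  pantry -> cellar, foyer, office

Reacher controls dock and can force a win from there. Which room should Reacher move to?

A0 = {attic}
A1: add {office} — office (Reacher) has office→attic.
A2: add {dock} — dock (Reacher) has dock→office.
A3 = A2; e.g. cellar (Reacher) has no edge into A2. Fixed point.
From dock, successor office is in the attractor (rank 1); the other successor pantry is not.

office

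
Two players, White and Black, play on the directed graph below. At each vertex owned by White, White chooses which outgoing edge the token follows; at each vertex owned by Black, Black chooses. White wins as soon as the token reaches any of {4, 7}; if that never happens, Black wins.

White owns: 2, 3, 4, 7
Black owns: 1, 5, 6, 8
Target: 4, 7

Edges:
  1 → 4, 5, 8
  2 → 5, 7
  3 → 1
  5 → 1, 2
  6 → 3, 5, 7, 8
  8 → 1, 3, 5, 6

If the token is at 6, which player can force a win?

Black

A0 = {4, 7}
A1: add {2} — 2 (White) has 2→7.
A2 = A1; e.g. 1 (Black) can still go to 5. Fixed point.
6 never enters the attractor, so Black can avoid the target forever.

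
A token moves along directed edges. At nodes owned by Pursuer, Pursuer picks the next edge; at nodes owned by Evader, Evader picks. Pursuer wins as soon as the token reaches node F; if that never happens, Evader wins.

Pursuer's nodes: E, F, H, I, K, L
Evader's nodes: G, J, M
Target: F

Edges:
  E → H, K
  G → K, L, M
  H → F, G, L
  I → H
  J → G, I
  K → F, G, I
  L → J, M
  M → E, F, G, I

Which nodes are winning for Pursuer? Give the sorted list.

A0 = {F}
A1: add {H, K} — H (Pursuer) has H→F; K (Pursuer) has K→F.
A2: add {E, I} — E (Pursuer) has E→H; I (Pursuer) has I→H.
A3 = A2; e.g. G (Evader) can still go to L. Fixed point.
Pursuer's winning region = {E, F, H, I, K}.

E, F, H, I, K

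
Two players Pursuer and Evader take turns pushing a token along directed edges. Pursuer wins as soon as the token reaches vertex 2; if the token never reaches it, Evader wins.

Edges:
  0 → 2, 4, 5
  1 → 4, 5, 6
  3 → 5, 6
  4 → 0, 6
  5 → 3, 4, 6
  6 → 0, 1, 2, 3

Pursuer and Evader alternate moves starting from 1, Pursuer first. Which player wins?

Pursuer

Track states (vertex, player-to-move).
A0 = {(2,Pursuer), (2,Evader)}
A1: add {(0,Pursuer), (6,Pursuer)}.
A2: add {(4,Evader)}.
A3: add {(1,Pursuer), (5,Pursuer)}.
(1,Pursuer) ∈ A3 ⇒ Pursuer forces the target.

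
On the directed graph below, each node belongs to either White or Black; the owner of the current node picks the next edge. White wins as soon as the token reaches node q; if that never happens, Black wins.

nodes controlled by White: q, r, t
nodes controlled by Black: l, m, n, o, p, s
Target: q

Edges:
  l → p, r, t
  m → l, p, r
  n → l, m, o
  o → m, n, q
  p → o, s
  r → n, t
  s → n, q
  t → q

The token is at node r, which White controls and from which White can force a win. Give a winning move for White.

A0 = {q}
A1: add {t} — t (White) has t→q.
A2: add {r} — r (White) has r→t.
A3 = A2; e.g. l (Black) can still go to p. Fixed point.
From r, successor t is in the attractor (rank 1); the other successor n is not.

t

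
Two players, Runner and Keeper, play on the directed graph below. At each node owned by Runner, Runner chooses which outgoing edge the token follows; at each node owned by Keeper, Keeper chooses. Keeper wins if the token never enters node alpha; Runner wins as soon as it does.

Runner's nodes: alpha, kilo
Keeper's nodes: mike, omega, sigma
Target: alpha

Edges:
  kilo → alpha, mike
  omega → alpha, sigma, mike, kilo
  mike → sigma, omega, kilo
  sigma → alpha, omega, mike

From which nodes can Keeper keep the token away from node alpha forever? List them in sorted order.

mike, omega, sigma

A0 = {alpha}
A1: add {kilo} — kilo (Runner) has kilo→alpha.
A2 = A1; e.g. sigma (Keeper) can still go to omega. Fixed point.
Runner's attractor = {alpha, kilo}; Keeper avoids the target exactly from the complement.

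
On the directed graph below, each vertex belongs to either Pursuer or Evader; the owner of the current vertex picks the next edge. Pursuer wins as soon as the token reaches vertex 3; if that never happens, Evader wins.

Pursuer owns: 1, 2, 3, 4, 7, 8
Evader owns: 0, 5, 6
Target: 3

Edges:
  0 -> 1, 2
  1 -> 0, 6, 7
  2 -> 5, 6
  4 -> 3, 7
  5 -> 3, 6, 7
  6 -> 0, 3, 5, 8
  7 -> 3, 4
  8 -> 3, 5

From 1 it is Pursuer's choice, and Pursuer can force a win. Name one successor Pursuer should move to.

A0 = {3}
A1: add {4, 7, 8} — 4 (Pursuer) has 4→3; 7 (Pursuer) has 7→3; 8 (Pursuer) has 8→3.
A2: add {1} — 1 (Pursuer) has 1→7.
A3 = A2; e.g. 0 (Evader) can still go to 2. Fixed point.
From 1, successor 7 is in the attractor (rank 1); the other successors 0, 6 are not.

7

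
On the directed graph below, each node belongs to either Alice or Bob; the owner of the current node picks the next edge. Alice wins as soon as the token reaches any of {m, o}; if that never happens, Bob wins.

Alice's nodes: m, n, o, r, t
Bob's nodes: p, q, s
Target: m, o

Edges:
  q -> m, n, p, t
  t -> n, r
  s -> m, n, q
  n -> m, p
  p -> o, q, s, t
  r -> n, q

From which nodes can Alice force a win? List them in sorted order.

m, n, o, r, t

A0 = {m, o}
A1: add {n} — n (Alice) has n→m.
A2: add {r, t} — r (Alice) has r→n; t (Alice) has t→n.
A3 = A2; e.g. p (Bob) can still go to q. Fixed point.
Alice's winning region = {m, n, o, r, t}.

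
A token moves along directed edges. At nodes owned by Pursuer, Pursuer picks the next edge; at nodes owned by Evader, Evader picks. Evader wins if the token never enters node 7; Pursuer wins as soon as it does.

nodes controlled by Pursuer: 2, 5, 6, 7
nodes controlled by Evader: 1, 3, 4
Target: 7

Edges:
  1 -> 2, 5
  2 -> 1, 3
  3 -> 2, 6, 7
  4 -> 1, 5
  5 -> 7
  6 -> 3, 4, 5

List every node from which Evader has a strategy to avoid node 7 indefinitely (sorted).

A0 = {7}
A1: add {5} — 5 (Pursuer) has 5→7.
A2: add {6} — 6 (Pursuer) has 6→5.
A3 = A2; e.g. 1 (Evader) can still go to 2. Fixed point.
Pursuer's attractor = {5, 6, 7}; Evader avoids the target exactly from the complement.

1, 2, 3, 4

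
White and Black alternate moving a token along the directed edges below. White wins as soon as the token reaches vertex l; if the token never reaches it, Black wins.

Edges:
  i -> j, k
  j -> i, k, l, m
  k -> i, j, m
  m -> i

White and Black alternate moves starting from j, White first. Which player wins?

Track states (vertex, player-to-move).
A0 = {(l,White), (l,Black)}
A1: add {(j,White)}.
(j,White) ∈ A1 ⇒ White forces the target.

White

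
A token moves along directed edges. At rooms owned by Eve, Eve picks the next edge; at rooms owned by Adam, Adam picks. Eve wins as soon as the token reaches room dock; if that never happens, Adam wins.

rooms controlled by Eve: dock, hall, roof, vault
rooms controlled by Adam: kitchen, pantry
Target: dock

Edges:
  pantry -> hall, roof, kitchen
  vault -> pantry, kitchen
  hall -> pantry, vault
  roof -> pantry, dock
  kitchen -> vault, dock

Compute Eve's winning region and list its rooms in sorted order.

A0 = {dock}
A1: add {roof} — roof (Eve) has roof→dock.
A2 = A1; e.g. pantry (Adam) can still go to hall. Fixed point.
Eve's winning region = {dock, roof}.

dock, roof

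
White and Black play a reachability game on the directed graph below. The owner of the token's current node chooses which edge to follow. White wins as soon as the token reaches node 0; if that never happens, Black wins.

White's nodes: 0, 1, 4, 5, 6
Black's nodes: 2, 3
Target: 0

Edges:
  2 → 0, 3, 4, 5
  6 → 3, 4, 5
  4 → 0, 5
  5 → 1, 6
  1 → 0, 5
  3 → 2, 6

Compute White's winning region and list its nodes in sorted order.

A0 = {0}
A1: add {1, 4} — 1 (White) has 1→0; 4 (White) has 4→0.
A2: add {5, 6} — 5 (White) has 5→1; 6 (White) has 6→4.
A3 = A2; e.g. 2 (Black) can still go to 3. Fixed point.
White's winning region = {0, 1, 4, 5, 6}.

0, 1, 4, 5, 6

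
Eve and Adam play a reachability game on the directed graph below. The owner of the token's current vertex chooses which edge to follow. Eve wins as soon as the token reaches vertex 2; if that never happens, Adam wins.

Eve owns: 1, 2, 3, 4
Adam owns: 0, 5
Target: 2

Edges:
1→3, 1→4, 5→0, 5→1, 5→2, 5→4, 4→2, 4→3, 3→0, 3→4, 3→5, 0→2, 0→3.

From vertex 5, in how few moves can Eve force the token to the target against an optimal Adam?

A0 = {2}
A1: add {4} — 4 (Eve) has 4→2.
A2: add {1, 3} — 1 (Eve) has 1→4; 3 (Eve) has 3→4.
A3: add {0} — 0 (Adam): all of {2, 3} already in.
A4: add {5} — 5 (Adam): all of {0, 1, 2, 4} already in.
A4 = all vertices. Fixed point.
5 enters the attractor at level 4, so Eve can force the target in 4 moves from there.

4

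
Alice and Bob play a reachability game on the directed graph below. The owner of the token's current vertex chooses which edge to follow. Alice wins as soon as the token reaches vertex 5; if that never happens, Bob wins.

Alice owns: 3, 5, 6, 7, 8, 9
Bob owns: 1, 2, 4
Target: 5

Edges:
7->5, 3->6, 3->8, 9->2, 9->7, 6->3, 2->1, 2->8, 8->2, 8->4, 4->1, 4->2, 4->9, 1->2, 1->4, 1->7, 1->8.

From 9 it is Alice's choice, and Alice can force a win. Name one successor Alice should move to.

7

A0 = {5}
A1: add {7} — 7 (Alice) has 7→5.
A2: add {9} — 9 (Alice) has 9→7.
A3 = A2; e.g. 1 (Bob) can still go to 2. Fixed point.
From 9, successor 7 is in the attractor (rank 1); the other successor 2 is not.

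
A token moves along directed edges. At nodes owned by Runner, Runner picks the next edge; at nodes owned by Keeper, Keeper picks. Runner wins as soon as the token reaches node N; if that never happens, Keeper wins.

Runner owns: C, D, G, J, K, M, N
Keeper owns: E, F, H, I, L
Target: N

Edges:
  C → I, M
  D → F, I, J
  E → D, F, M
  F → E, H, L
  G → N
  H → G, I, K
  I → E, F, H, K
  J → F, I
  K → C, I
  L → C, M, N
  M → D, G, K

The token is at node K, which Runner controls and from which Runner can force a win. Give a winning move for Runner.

A0 = {N}
A1: add {G} — G (Runner) has G→N.
A2: add {M} — M (Runner) has M→G.
A3: add {C} — C (Runner) has C→M.
A4: add {K, L} — K (Runner) has K→C; L (Keeper): all of {C, M, N} already in.
A5 = A4; e.g. D (Runner) has no edge into A4. Fixed point.
From K, successor C is in the attractor (rank 3); the other successor I is not.

C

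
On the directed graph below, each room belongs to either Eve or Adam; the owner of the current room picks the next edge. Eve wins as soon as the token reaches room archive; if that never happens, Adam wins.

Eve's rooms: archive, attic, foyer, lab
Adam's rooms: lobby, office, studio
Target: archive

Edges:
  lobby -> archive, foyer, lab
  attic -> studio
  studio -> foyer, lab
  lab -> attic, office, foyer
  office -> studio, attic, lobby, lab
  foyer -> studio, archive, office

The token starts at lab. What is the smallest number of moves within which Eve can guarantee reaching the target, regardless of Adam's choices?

A0 = {archive}
A1: add {foyer} — foyer (Eve) has foyer→archive.
A2: add {lab} — lab (Eve) has lab→foyer.
lab enters the attractor at level 2, so Eve can force the target in 2 moves from there.

2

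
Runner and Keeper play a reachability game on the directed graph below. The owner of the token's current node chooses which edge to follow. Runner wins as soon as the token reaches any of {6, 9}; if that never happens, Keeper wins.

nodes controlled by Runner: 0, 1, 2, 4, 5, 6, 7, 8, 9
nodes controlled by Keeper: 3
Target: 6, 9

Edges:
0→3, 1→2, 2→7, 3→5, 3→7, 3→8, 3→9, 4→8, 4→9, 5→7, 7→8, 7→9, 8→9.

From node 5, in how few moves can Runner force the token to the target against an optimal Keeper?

2

A0 = {6, 9}
A1: add {4, 7, 8} — 4 (Runner) has 4→9; 7 (Runner) has 7→9; 8 (Runner) has 8→9.
A2: add {2, 5} — 2 (Runner) has 2→7; 5 (Runner) has 5→7.
5 enters the attractor at level 2, so Runner can force the target in 2 moves from there.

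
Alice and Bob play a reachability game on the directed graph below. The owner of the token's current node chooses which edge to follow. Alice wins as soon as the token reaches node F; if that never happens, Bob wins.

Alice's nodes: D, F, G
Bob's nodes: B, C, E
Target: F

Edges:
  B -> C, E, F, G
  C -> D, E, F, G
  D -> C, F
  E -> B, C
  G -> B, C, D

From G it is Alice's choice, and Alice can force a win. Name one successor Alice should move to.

A0 = {F}
A1: add {D} — D (Alice) has D→F.
A2: add {G} — G (Alice) has G→D.
A3 = A2; e.g. B (Bob) can still go to C. Fixed point.
From G, successor D is in the attractor (rank 1); the other successors B, C are not.

D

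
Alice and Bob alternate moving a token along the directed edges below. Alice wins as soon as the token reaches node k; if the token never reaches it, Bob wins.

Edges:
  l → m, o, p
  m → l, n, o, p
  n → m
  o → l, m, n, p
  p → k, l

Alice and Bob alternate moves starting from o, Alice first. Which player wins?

Bob

Track states (vertex, player-to-move).
A0 = {(k,Alice), (k,Bob)}
A1: add {(p,Alice)}.
A2 = A1; e.g. (l,Alice) stays out. (o,Alice) never enters ⇒ Bob avoids the target.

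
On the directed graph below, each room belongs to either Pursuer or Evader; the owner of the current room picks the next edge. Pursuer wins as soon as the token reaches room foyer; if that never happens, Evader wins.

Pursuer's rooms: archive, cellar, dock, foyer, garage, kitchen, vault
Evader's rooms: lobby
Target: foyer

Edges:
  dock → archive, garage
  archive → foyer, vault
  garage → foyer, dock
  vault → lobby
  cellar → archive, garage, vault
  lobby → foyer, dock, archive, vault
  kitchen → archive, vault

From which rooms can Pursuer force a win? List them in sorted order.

archive, cellar, dock, foyer, garage, kitchen

A0 = {foyer}
A1: add {archive, garage} — archive (Pursuer) has archive→foyer; garage (Pursuer) has garage→foyer.
A2: add {cellar, dock, kitchen} — dock (Pursuer) has dock→archive; cellar (Pursuer) has cellar→archive; kitchen (Pursuer) has kitchen→archive.
A3 = A2; e.g. vault (Pursuer) has no edge into A2. Fixed point.
Pursuer's winning region = {archive, cellar, dock, foyer, garage, kitchen}.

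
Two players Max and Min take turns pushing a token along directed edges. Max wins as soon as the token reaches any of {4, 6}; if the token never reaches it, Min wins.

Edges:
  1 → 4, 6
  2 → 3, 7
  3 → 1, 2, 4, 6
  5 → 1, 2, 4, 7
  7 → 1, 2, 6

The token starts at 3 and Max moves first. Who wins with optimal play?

Track states (vertex, player-to-move).
A0 = {(4,Max), (4,Min), (6,Max), (6,Min)}
A1: add {(1,Max), (1,Min), (3,Max), (5,Max), (7,Max)}.
(3,Max) ∈ A1 ⇒ Max forces the target.

Max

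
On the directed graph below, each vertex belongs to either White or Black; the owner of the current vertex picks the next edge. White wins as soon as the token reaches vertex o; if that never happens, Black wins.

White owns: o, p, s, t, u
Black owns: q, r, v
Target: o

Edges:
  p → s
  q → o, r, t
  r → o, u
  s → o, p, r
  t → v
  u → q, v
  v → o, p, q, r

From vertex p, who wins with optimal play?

White

A0 = {o}
A1: add {s} — s (White) has s→o.
A2: add {p} — p (White) has p→s.
A3 = A2; e.g. q (Black) can still go to r. Fixed point.
p ∈ A2, so White can force the target.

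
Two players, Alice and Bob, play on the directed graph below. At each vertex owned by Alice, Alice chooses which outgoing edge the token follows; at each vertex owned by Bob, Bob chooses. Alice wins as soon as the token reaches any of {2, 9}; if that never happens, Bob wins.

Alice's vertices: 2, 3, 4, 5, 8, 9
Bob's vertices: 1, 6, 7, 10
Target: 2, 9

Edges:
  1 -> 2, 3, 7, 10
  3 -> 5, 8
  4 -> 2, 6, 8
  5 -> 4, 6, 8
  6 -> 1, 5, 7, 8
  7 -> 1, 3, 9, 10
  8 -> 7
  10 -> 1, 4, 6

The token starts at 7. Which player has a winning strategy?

Bob

A0 = {2, 9}
A1: add {4} — 4 (Alice) has 4→2.
A2: add {5} — 5 (Alice) has 5→4.
A3: add {3} — 3 (Alice) has 3→5.
A4 = A3; e.g. 1 (Bob) can still go to 7. Fixed point.
7 never enters the attractor, so Bob can avoid the target forever.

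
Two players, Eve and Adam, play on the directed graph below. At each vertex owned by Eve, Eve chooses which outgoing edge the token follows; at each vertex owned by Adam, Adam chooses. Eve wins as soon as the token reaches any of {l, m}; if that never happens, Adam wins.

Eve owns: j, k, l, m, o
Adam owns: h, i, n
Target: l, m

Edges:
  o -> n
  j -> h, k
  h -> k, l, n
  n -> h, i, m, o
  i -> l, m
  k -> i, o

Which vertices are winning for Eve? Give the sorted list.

A0 = {l, m}
A1: add {i} — i (Adam): all of {l, m} already in.
A2: add {k} — k (Eve) has k→i.
A3: add {j} — j (Eve) has j→k.
A4 = A3; e.g. h (Adam) can still go to n. Fixed point.
Eve's winning region = {i, j, k, l, m}.

i, j, k, l, m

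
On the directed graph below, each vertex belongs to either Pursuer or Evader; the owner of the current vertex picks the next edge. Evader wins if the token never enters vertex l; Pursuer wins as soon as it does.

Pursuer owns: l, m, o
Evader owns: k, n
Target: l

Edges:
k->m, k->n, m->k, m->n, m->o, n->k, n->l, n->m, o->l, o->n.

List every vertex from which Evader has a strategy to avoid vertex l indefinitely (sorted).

A0 = {l}
A1: add {o} — o (Pursuer) has o→l.
A2: add {m} — m (Pursuer) has m→o.
A3 = A2; e.g. k (Evader) can still go to n. Fixed point.
Pursuer's attractor = {l, m, o}; Evader avoids the target exactly from the complement.

k, n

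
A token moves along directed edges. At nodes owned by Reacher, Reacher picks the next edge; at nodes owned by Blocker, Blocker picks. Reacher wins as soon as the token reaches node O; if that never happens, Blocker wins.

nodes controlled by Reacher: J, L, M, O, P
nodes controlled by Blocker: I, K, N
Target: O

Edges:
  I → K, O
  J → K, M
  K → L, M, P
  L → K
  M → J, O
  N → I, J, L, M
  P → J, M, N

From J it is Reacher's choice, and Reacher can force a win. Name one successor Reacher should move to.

A0 = {O}
A1: add {M} — M (Reacher) has M→O.
A2: add {J, P} — J (Reacher) has J→M; P (Reacher) has P→M.
A3 = A2; e.g. I (Blocker) can still go to K. Fixed point.
From J, successor M is in the attractor (rank 1); the other successor K is not.

M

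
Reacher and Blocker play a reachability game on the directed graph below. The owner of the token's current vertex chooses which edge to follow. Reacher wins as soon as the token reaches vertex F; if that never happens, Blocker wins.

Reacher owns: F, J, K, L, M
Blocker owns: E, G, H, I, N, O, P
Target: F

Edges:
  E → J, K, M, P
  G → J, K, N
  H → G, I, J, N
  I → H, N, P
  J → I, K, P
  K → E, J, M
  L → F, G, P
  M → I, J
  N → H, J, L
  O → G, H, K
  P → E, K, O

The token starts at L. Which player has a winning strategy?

A0 = {F}
A1: add {L} — L (Reacher) has L→F.
A2 = A1; e.g. E (Blocker) can still go to J. Fixed point.
L ∈ A1, so Reacher can force the target.

Reacher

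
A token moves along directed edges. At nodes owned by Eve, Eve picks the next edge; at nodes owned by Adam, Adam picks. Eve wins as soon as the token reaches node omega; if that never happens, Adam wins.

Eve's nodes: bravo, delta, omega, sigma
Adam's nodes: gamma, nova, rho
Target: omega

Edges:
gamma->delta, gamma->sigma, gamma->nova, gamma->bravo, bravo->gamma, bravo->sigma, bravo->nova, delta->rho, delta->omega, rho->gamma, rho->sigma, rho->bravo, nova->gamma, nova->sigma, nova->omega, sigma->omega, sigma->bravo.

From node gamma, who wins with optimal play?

A0 = {omega}
A1: add {delta, sigma} — delta (Eve) has delta→omega; sigma (Eve) has sigma→omega.
A2: add {bravo} — bravo (Eve) has bravo→sigma.
A3 = A2; e.g. gamma (Adam) can still go to nova. Fixed point.
gamma never enters the attractor, so Adam can avoid the target forever.

Adam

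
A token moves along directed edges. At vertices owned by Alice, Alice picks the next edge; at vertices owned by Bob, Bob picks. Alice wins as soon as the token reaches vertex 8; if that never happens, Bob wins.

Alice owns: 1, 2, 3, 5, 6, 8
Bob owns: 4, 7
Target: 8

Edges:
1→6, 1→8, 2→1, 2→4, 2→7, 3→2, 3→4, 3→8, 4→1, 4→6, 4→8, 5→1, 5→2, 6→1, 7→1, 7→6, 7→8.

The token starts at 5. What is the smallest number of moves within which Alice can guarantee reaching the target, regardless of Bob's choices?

A0 = {8}
A1: add {1, 3} — 1 (Alice) has 1→8; 3 (Alice) has 3→8.
A2: add {2, 5, 6} — 2 (Alice) has 2→1; 5 (Alice) has 5→1; 6 (Alice) has 6→1.
5 enters the attractor at level 2, so Alice can force the target in 2 moves from there.

2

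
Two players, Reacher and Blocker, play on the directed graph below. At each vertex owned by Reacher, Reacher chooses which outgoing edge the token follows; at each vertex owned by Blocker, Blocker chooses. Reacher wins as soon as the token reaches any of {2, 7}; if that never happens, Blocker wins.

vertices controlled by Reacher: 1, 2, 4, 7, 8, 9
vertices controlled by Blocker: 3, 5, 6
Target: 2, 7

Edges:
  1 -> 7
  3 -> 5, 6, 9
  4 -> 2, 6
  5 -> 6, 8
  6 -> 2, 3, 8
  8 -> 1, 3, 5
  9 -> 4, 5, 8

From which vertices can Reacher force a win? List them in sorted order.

1, 2, 4, 7, 8, 9

A0 = {2, 7}
A1: add {1, 4} — 1 (Reacher) has 1→7; 4 (Reacher) has 4→2.
A2: add {8, 9} — 8 (Reacher) has 8→1; 9 (Reacher) has 9→4.
A3 = A2; e.g. 3 (Blocker) can still go to 5. Fixed point.
Reacher's winning region = {1, 2, 4, 7, 8, 9}.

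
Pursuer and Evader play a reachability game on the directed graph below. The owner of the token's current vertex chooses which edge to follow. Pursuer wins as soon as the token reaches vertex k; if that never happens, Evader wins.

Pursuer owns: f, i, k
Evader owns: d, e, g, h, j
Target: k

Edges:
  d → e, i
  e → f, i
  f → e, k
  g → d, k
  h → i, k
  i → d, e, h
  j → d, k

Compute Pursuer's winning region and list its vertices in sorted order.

f, k

A0 = {k}
A1: add {f} — f (Pursuer) has f→k.
A2 = A1; e.g. d (Evader) can still go to e. Fixed point.
Pursuer's winning region = {f, k}.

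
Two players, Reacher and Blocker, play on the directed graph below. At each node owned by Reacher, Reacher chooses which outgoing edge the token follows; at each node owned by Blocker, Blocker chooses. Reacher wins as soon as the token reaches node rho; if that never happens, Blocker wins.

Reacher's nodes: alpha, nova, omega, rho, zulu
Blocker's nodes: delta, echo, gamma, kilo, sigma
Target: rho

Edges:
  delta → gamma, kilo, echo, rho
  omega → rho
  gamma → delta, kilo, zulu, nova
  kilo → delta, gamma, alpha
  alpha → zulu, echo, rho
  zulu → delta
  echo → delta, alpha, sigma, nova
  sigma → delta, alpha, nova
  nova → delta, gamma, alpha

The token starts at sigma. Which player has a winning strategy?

A0 = {rho}
A1: add {alpha, omega} — omega (Reacher) has omega→rho; alpha (Reacher) has alpha→rho.
A2: add {nova} — nova (Reacher) has nova→alpha.
A3 = A2; e.g. delta (Blocker) can still go to gamma. Fixed point.
sigma never enters the attractor, so Blocker can avoid the target forever.

Blocker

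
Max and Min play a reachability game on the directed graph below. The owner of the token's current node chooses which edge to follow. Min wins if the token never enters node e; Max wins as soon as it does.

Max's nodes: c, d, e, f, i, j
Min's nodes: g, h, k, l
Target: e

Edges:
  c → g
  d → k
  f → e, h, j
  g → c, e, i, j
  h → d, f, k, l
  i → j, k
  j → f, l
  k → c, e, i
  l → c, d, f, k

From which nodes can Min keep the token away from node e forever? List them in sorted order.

c, d, g, h, k, l

A0 = {e}
A1: add {f} — f (Max) has f→e.
A2: add {j} — j (Max) has j→f.
A3: add {i} — i (Max) has i→j.
A4 = A3; e.g. c (Max) has no edge into A3. Fixed point.
Max's attractor = {e, f, i, j}; Min avoids the target exactly from the complement.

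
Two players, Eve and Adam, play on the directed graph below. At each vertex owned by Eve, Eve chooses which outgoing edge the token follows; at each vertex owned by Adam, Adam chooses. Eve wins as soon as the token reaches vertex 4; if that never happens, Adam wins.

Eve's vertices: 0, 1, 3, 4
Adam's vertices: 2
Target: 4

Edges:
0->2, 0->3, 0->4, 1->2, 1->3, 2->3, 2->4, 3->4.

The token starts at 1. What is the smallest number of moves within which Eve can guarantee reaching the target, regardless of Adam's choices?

A0 = {4}
A1: add {0, 3} — 0 (Eve) has 0→4; 3 (Eve) has 3→4.
A2: add {1, 2} — 1 (Eve) has 1→3; 2 (Adam): all of {3, 4} already in.
A2 = all vertices. Fixed point.
1 enters the attractor at level 2, so Eve can force the target in 2 moves from there.

2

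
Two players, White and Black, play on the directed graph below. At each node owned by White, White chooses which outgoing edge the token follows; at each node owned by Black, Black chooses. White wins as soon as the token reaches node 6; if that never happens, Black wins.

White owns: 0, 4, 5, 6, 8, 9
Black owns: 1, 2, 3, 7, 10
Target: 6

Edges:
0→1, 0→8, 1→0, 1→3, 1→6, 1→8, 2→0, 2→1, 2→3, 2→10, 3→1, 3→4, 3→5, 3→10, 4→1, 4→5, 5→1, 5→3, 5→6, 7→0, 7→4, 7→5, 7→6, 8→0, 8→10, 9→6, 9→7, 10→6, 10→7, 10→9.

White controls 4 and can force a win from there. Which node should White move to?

A0 = {6}
A1: add {5, 9} — 5 (White) has 5→6; 9 (White) has 9→6.
A2: add {4} — 4 (White) has 4→5.
A3 = A2; e.g. 0 (White) has no edge into A2. Fixed point.
From 4, successor 5 is in the attractor (rank 1); the other successor 1 is not.

5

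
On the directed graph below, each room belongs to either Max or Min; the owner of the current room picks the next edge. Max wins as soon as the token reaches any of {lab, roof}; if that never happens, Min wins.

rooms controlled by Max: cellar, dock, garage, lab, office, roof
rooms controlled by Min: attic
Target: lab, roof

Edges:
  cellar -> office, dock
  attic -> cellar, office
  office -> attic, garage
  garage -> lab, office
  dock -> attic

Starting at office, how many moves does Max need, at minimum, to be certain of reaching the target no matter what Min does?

A0 = {lab, roof}
A1: add {garage} — garage (Max) has garage→lab.
A2: add {office} — office (Max) has office→garage.
office enters the attractor at level 2, so Max can force the target in 2 moves from there.

2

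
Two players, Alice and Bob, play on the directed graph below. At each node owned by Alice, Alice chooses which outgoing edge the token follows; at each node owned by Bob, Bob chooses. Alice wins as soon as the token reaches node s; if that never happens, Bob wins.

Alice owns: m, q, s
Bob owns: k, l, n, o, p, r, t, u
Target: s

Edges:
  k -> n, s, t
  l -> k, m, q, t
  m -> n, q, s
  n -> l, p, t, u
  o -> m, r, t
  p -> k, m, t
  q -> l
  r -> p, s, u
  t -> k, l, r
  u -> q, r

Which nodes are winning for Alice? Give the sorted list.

m, s

A0 = {s}
A1: add {m} — m (Alice) has m→s.
A2 = A1; e.g. k (Bob) can still go to n. Fixed point.
Alice's winning region = {m, s}.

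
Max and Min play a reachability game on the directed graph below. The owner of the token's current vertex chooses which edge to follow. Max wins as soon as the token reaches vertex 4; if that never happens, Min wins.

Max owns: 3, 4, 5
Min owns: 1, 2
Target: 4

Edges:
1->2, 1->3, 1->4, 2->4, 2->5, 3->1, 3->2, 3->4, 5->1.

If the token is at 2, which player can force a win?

Min

A0 = {4}
A1: add {3} — 3 (Max) has 3→4.
A2 = A1; e.g. 1 (Min) can still go to 2. Fixed point.
2 never enters the attractor, so Min can avoid the target forever.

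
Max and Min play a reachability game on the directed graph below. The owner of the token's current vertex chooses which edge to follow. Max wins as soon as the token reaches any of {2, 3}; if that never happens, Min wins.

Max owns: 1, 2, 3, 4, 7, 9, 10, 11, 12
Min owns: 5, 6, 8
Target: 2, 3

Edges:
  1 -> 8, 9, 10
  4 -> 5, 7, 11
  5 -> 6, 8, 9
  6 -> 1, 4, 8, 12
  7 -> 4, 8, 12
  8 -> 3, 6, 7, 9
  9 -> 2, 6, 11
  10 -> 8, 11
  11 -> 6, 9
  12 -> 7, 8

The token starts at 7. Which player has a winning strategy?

A0 = {2, 3}
A1: add {9} — 9 (Max) has 9→2.
A2: add {1, 11} — 1 (Max) has 1→9; 11 (Max) has 11→9.
A3: add {4, 10} — 4 (Max) has 4→11; 10 (Max) has 10→11.
A4: add {7} — 7 (Max) has 7→4.
7 ∈ A4, so Max can force the target.

Max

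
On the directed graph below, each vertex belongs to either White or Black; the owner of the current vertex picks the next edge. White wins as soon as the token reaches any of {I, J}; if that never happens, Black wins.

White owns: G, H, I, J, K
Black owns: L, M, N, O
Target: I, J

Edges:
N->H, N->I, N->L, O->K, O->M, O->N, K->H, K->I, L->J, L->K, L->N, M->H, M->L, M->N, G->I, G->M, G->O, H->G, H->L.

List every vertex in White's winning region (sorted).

G, H, I, J, K

A0 = {I, J}
A1: add {G, K} — G (White) has G→I; K (White) has K→I.
A2: add {H} — H (White) has H→G.
A3 = A2; e.g. L (Black) can still go to N. Fixed point.
White's winning region = {G, H, I, J, K}.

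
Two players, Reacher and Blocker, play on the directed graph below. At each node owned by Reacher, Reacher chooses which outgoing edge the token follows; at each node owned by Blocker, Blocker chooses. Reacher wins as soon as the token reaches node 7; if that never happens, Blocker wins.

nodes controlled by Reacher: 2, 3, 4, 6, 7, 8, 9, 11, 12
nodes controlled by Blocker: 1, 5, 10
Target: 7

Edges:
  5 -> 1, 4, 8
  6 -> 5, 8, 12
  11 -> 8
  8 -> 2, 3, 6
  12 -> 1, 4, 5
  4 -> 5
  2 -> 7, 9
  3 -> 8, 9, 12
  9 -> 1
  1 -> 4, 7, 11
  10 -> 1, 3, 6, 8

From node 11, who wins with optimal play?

A0 = {7}
A1: add {2} — 2 (Reacher) has 2→7.
A2: add {8} — 8 (Reacher) has 8→2.
A3: add {3, 6, 11} — 3 (Reacher) has 3→8; 6 (Reacher) has 6→8; 11 (Reacher) has 11→8.
A4 = A3; e.g. 1 (Blocker) can still go to 4. Fixed point.
11 ∈ A3, so Reacher can force the target.

Reacher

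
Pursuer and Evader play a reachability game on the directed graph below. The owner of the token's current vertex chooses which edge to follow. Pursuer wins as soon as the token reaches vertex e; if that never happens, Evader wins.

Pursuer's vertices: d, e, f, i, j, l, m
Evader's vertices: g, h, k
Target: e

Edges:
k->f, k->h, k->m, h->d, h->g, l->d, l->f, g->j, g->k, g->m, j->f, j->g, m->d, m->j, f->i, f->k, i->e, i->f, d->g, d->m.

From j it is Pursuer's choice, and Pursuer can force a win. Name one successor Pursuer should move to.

A0 = {e}
A1: add {i} — i (Pursuer) has i→e.
A2: add {f} — f (Pursuer) has f→i.
A3: add {j, l} — j (Pursuer) has j→f; l (Pursuer) has l→f.
A4: add {m} — m (Pursuer) has m→j.
A5: add {d} — d (Pursuer) has d→m.
A6 = A5; e.g. g (Evader) can still go to k. Fixed point.
From j, successor f is in the attractor (rank 2); the other successor g is not.

f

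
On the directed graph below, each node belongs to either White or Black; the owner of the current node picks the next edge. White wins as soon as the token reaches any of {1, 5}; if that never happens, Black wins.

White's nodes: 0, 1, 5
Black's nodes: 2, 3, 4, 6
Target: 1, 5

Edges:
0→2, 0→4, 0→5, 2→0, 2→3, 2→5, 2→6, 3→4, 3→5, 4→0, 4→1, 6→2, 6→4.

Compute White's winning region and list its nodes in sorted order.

A0 = {1, 5}
A1: add {0} — 0 (White) has 0→5.
A2: add {4} — 4 (Black): all of {0, 1} already in.
A3: add {3} — 3 (Black): all of {4, 5} already in.
A4 = A3; e.g. 2 (Black) can still go to 6. Fixed point.
White's winning region = {0, 1, 3, 4, 5}.

0, 1, 3, 4, 5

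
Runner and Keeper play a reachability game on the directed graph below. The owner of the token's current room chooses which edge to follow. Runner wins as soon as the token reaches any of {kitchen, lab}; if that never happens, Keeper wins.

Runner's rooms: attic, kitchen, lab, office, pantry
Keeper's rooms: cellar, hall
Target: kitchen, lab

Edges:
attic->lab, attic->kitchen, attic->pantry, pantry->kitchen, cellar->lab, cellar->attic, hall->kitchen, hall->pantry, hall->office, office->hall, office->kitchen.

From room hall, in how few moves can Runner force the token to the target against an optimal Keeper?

A0 = {kitchen, lab}
A1: add {attic, office, pantry} — attic (Runner) has attic→lab; pantry (Runner) has pantry→kitchen; office (Runner) has office→kitchen.
A2: add {cellar, hall} — cellar (Keeper): all of {lab, attic} already in; hall (Keeper): all of {kitchen, pantry, office} already in.
A2 = all vertices. Fixed point.
hall enters the attractor at level 2, so Runner can force the target in 2 moves from there.

2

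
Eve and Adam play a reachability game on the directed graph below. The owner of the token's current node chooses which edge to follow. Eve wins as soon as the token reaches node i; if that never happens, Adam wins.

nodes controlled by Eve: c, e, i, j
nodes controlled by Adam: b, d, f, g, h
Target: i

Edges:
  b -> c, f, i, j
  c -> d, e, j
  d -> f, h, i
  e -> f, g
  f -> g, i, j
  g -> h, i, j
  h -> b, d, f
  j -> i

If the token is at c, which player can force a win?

A0 = {i}
A1: add {j} — j (Eve) has j→i.
A2: add {c} — c (Eve) has c→j.
A3 = A2; e.g. b (Adam) can still go to f. Fixed point.
c ∈ A2, so Eve can force the target.

Eve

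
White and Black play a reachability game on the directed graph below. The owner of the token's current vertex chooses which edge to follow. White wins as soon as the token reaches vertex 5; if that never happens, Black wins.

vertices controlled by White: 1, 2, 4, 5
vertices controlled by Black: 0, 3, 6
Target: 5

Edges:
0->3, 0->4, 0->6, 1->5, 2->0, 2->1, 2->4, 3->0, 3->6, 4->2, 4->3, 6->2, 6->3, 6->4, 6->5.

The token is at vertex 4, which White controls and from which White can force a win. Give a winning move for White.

2

A0 = {5}
A1: add {1} — 1 (White) has 1→5.
A2: add {2} — 2 (White) has 2→1.
A3: add {4} — 4 (White) has 4→2.
A4 = A3; e.g. 0 (Black) can still go to 3. Fixed point.
From 4, successor 2 is in the attractor (rank 2); the other successor 3 is not.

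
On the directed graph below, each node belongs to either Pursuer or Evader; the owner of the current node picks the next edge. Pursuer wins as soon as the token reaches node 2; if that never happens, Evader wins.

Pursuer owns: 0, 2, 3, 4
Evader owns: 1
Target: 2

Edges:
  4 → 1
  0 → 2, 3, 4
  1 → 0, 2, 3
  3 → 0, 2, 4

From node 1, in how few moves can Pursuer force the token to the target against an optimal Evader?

2

A0 = {2}
A1: add {0, 3} — 0 (Pursuer) has 0→2; 3 (Pursuer) has 3→2.
A2: add {1} — 1 (Evader): all of {0, 2, 3} already in.
1 enters the attractor at level 2, so Pursuer can force the target in 2 moves from there.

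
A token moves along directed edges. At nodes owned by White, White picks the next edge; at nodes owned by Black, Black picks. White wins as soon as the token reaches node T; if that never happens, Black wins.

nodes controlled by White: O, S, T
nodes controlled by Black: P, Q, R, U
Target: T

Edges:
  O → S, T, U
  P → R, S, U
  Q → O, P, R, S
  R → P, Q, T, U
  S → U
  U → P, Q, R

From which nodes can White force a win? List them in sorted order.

O, T

A0 = {T}
A1: add {O} — O (White) has O→T.
A2 = A1; e.g. P (Black) can still go to R. Fixed point.
White's winning region = {O, T}.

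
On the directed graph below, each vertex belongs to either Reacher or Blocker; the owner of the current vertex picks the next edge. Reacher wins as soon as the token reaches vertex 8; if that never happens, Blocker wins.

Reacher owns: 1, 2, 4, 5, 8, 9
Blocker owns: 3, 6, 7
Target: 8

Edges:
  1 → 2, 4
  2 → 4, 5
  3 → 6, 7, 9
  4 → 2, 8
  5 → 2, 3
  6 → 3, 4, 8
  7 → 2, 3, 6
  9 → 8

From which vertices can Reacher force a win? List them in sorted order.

A0 = {8}
A1: add {4, 9} — 4 (Reacher) has 4→8; 9 (Reacher) has 9→8.
A2: add {1, 2} — 1 (Reacher) has 1→4; 2 (Reacher) has 2→4.
A3: add {5} — 5 (Reacher) has 5→2.
A4 = A3; e.g. 3 (Blocker) can still go to 6. Fixed point.
Reacher's winning region = {1, 2, 4, 5, 8, 9}.

1, 2, 4, 5, 8, 9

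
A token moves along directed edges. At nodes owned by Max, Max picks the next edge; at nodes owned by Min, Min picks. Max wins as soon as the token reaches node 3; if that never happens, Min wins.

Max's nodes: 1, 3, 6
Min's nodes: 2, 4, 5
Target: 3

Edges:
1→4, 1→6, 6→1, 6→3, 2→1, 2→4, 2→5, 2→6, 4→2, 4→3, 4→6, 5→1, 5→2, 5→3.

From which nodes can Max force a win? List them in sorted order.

A0 = {3}
A1: add {6} — 6 (Max) has 6→3.
A2: add {1} — 1 (Max) has 1→6.
A3 = A2; e.g. 2 (Min) can still go to 4. Fixed point.
Max's winning region = {1, 3, 6}.

1, 3, 6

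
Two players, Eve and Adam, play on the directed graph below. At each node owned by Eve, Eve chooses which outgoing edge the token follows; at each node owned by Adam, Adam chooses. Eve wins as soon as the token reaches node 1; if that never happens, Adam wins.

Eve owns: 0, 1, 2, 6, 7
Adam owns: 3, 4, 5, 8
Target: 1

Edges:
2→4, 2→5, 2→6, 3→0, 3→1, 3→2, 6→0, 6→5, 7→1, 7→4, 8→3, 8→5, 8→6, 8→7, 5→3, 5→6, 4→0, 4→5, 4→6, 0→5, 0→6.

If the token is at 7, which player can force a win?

Eve

A0 = {1}
A1: add {7} — 7 (Eve) has 7→1.
A2 = A1; e.g. 0 (Eve) has no edge into A1. Fixed point.
7 ∈ A1, so Eve can force the target.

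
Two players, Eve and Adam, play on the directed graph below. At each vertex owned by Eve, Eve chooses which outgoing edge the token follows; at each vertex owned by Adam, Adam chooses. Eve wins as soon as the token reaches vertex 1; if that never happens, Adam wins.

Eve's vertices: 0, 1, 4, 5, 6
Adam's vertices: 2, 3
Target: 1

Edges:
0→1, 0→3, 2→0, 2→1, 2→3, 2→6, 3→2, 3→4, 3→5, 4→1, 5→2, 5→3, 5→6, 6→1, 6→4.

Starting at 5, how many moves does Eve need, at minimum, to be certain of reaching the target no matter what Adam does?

2

A0 = {1}
A1: add {0, 4, 6} — 0 (Eve) has 0→1; 4 (Eve) has 4→1; 6 (Eve) has 6→1.
A2: add {5} — 5 (Eve) has 5→6.
A3 = A2; e.g. 2 (Adam) can still go to 3. Fixed point.
5 enters the attractor at level 2, so Eve can force the target in 2 moves from there.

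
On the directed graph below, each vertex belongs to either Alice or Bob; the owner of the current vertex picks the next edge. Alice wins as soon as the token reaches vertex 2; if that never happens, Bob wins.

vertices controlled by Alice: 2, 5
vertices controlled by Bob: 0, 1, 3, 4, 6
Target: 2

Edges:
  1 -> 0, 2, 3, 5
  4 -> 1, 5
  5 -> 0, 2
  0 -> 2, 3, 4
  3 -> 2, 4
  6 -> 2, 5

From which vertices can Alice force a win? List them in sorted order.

A0 = {2}
A1: add {5} — 5 (Alice) has 5→2.
A2: add {6} — 6 (Bob): all of {2, 5} already in.
A3 = A2; e.g. 0 (Bob) can still go to 3. Fixed point.
Alice's winning region = {2, 5, 6}.

2, 5, 6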